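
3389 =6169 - 2780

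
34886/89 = 34886/89=391.98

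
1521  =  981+540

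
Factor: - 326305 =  - 5^1 * 7^1*9323^1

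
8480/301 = 28+52/301 = 28.17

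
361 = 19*19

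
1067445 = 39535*27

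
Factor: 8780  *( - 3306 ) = -2^3*  3^1*5^1 * 19^1*29^1 * 439^1  =  - 29026680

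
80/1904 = 5/119= 0.04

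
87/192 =29/64 = 0.45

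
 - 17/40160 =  - 1 + 40143/40160 = - 0.00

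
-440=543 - 983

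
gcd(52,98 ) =2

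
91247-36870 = 54377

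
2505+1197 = 3702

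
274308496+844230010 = 1118538506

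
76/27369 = 76/27369 = 0.00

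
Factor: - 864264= - 2^3*3^1*36011^1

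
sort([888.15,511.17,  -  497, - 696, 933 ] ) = [ - 696,-497, 511.17, 888.15, 933 ] 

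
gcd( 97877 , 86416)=1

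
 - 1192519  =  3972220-5164739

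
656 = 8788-8132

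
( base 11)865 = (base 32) 10F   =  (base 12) 727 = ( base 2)10000001111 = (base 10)1039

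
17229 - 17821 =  - 592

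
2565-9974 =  - 7409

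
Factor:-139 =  - 139^1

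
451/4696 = 451/4696 = 0.10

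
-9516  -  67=-9583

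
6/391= 6/391 = 0.02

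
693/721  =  99/103= 0.96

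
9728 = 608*16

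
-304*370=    - 112480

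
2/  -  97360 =-1 + 48679/48680= - 0.00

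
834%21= 15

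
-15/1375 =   -  1  +  272/275 = - 0.01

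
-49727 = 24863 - 74590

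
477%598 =477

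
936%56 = 40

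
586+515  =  1101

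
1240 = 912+328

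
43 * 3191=137213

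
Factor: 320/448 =5/7 = 5^1 * 7^( - 1 )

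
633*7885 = 4991205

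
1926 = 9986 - 8060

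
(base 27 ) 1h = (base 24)1K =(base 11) 40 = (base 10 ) 44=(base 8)54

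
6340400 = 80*79255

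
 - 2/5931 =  - 1+5929/5931 = -0.00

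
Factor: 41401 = 19^1*2179^1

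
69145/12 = 69145/12 = 5762.08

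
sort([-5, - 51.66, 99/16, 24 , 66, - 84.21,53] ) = [ - 84.21, - 51.66, - 5,99/16,24, 53,66]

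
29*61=1769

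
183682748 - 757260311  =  -573577563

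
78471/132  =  26157/44 = 594.48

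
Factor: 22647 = 3^1*7549^1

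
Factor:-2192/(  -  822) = 2^3*3^(-1) = 8/3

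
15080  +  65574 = 80654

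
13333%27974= 13333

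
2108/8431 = 2108/8431 = 0.25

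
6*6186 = 37116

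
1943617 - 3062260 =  - 1118643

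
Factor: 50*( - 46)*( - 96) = 220800 = 2^7 * 3^1*5^2*23^1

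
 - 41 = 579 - 620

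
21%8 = 5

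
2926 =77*38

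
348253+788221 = 1136474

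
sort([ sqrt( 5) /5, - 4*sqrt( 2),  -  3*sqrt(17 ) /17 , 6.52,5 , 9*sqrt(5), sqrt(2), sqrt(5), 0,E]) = [ - 4*sqrt( 2 ) , - 3*sqrt(17)/17, 0 , sqrt(5 )/5,sqrt(2)  ,  sqrt(5 ),E,5, 6.52, 9*sqrt( 5 )] 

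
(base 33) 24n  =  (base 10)2333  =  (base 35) 1VN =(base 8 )4435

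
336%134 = 68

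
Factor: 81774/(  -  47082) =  - 3^1*  11^1 * 19^ (-1 )= -  33/19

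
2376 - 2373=3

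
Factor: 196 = 2^2 * 7^2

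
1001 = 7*143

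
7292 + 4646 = 11938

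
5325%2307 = 711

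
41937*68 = 2851716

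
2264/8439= 2264/8439  =  0.27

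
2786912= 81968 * 34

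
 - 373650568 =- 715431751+341781183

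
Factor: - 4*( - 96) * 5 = 2^7*3^1*5^1 =1920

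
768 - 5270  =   - 4502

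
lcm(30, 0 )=0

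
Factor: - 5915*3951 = - 3^2*5^1 * 7^1 * 13^2*439^1 = -23370165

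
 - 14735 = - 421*35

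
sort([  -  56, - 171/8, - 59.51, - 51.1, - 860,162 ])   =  [ - 860,-59.51, - 56, - 51.1 ,  -  171/8,162 ]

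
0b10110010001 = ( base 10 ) 1425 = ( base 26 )22l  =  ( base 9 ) 1853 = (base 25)270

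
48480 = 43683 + 4797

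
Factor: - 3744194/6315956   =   - 1872097/3157978  =  - 2^( - 1)*67^( - 1)*23567^( - 1)*1872097^1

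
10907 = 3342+7565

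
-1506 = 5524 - 7030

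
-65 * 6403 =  - 416195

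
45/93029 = 45/93029 = 0.00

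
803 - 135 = 668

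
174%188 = 174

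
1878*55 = 103290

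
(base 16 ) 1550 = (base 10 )5456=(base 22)B60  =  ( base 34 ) 4OG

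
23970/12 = 3995/2 = 1997.50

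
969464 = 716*1354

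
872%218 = 0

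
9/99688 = 9/99688 =0.00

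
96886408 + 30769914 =127656322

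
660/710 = 66/71  =  0.93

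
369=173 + 196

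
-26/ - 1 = 26/1 = 26.00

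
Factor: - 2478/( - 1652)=2^( - 1 )*3^1 = 3/2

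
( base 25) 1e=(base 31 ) 18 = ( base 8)47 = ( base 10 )39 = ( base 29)1A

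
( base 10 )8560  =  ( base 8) 20560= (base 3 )102202001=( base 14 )3196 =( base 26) CH6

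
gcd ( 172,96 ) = 4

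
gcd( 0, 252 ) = 252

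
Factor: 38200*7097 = 2^3*5^2*47^1*151^1*191^1 = 271105400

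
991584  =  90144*11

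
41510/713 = 41510/713 = 58.22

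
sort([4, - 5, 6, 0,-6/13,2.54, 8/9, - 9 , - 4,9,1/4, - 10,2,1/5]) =[-10, - 9, - 5, - 4, - 6/13,0,1/5, 1/4, 8/9,2 , 2.54,4,6,9] 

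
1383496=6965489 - 5581993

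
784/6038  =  392/3019 = 0.13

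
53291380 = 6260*8513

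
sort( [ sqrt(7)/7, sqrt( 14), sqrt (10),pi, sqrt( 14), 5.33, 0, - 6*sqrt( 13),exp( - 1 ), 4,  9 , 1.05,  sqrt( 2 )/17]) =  [ - 6*sqrt ( 13 ), 0,  sqrt( 2)/17 , exp( - 1),sqrt( 7)/7,1.05, pi, sqrt(10), sqrt( 14), sqrt(  14), 4,5.33, 9] 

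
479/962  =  479/962  =  0.50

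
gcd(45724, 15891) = 1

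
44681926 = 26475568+18206358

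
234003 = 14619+219384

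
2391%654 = 429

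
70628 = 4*17657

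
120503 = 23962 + 96541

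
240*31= 7440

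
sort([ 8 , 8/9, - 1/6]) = [-1/6,8/9, 8]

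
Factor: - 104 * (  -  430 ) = 44720 = 2^4 * 5^1 * 13^1*43^1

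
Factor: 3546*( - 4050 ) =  - 2^2*3^6 * 5^2*197^1 = -  14361300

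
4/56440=1/14110  =  0.00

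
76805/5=15361  =  15361.00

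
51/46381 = 51/46381 = 0.00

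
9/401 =9/401 =0.02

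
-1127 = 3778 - 4905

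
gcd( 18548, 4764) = 4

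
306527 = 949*323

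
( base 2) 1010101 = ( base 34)2H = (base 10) 85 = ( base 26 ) 37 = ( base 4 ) 1111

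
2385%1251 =1134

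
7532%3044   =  1444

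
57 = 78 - 21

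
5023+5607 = 10630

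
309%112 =85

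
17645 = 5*3529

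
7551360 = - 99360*( - 76 ) 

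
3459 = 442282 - 438823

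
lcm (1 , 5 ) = 5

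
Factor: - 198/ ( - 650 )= 3^2*5^ (-2)*11^1*13^( - 1 ) = 99/325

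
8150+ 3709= 11859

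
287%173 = 114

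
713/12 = 713/12 = 59.42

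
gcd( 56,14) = 14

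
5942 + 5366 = 11308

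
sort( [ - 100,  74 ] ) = [  -  100, 74] 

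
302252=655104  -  352852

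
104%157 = 104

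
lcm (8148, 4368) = 423696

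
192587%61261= 8804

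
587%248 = 91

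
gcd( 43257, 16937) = 1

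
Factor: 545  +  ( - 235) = 310 = 2^1*5^1*31^1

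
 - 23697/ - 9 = 2633 + 0/1 = 2633.00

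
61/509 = 61/509=0.12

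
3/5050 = 3/5050 = 0.00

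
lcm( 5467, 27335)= 27335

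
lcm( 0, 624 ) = 0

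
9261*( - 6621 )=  - 61317081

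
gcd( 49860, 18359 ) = 1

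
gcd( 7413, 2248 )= 1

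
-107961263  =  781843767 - 889805030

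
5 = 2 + 3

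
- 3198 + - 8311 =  - 11509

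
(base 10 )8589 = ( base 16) 218d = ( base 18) 1893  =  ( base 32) 8CD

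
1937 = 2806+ - 869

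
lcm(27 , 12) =108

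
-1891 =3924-5815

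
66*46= 3036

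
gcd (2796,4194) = 1398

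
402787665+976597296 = 1379384961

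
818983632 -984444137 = - 165460505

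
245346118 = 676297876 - 430951758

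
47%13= 8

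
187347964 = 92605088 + 94742876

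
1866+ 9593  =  11459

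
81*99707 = 8076267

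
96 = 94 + 2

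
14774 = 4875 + 9899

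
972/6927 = 324/2309 = 0.14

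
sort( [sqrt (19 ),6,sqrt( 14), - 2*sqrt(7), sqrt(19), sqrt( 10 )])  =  [ -2*sqrt(7 ),sqrt(10),sqrt(14 ),sqrt( 19 ),sqrt(19 ), 6]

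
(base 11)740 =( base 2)1101111011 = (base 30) TL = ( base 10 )891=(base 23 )1fh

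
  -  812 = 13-825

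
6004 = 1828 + 4176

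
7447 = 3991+3456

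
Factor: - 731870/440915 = -898/541 = - 2^1*449^1*541^( - 1)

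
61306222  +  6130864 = 67437086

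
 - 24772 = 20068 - 44840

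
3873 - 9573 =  - 5700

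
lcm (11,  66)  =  66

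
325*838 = 272350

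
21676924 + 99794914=121471838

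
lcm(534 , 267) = 534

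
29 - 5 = 24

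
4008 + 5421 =9429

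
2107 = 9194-7087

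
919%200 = 119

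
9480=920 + 8560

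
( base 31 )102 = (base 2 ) 1111000011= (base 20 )283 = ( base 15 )443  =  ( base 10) 963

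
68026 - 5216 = 62810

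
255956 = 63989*4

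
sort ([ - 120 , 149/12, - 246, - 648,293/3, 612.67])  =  [ - 648,  -  246,-120,149/12,293/3,612.67] 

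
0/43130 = 0 = 0.00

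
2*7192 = 14384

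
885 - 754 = 131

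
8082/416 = 19 +89/208  =  19.43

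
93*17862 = 1661166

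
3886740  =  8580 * 453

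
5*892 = 4460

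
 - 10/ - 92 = 5/46 = 0.11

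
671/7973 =671/7973  =  0.08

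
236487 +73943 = 310430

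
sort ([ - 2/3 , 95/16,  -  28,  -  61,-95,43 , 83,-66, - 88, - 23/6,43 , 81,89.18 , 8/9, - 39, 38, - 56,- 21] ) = [- 95,-88, - 66,  -  61 , - 56, - 39,  -  28, - 21,-23/6,  -  2/3,8/9, 95/16, 38, 43,43, 81, 83, 89.18] 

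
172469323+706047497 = 878516820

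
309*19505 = 6027045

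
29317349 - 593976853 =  - 564659504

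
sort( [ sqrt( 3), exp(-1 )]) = [exp ( - 1), sqrt( 3) ]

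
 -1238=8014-9252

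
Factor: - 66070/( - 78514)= 33035/39257= 5^1 * 37^( - 1)*1061^( - 1 )*6607^1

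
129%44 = 41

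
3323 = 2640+683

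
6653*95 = 632035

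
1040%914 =126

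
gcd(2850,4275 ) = 1425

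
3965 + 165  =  4130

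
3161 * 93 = 293973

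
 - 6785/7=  - 6785/7 = - 969.29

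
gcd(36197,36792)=7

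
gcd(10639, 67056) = 1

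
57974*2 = 115948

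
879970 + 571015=1450985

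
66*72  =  4752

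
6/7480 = 3/3740 = 0.00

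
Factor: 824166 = 2^1*3^2*7^1 * 31^1*211^1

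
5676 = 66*86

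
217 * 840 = 182280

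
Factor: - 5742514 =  - 2^1*2871257^1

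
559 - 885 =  - 326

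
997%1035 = 997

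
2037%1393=644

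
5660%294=74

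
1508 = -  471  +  1979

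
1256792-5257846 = -4001054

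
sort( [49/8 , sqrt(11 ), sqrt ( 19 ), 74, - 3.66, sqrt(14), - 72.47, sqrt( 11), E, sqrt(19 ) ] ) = [ - 72.47, - 3.66, E, sqrt(11),sqrt(11 ), sqrt(14 ), sqrt(19),sqrt(19 ), 49/8, 74]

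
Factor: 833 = 7^2*17^1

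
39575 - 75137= - 35562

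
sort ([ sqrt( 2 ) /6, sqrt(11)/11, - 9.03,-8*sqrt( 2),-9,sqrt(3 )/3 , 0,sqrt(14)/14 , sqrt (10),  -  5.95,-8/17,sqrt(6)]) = [ - 8 * sqrt( 2), -9.03, -9, - 5.95, - 8/17,0,sqrt(2 ) /6,sqrt( 14 ) /14 , sqrt( 11) /11,  sqrt (3 )/3,sqrt(6),sqrt( 10 )] 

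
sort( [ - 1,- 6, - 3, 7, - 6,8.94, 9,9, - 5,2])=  [ - 6, - 6, - 5, - 3, - 1,2,7,8.94, 9, 9 ] 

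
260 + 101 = 361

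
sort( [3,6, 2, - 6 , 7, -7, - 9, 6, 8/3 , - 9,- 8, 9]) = [ - 9,- 9 ,-8, - 7,-6,2,8/3, 3, 6, 6, 7, 9] 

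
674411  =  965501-291090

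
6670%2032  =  574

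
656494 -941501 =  - 285007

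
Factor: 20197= 19^1* 1063^1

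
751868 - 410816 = 341052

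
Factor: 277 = 277^1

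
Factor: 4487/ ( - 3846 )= -2^( - 1)*3^( - 1)*7^1 = - 7/6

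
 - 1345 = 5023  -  6368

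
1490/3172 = 745/1586 = 0.47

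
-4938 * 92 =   -  454296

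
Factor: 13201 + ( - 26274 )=-13073 = - 17^1*769^1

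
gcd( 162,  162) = 162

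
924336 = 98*9432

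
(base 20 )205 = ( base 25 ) 175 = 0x325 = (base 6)3421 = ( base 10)805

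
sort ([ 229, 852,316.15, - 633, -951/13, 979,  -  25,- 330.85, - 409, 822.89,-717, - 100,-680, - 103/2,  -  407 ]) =[ - 717, - 680,-633, -409 , -407, - 330.85, - 100,-951/13,-103/2 , - 25, 229,316.15,  822.89,852, 979 ]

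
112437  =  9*12493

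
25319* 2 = 50638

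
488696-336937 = 151759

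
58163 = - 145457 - - 203620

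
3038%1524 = 1514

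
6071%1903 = 362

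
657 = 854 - 197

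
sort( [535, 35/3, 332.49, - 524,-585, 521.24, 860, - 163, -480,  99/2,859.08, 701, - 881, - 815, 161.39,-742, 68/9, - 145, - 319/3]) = [ - 881, - 815,-742,  -  585, - 524, - 480, - 163, - 145, - 319/3, 68/9,35/3,99/2, 161.39,  332.49 , 521.24, 535, 701, 859.08 , 860 ] 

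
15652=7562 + 8090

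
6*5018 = 30108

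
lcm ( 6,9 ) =18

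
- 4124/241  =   - 18+214/241 = - 17.11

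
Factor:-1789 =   -  1789^1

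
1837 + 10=1847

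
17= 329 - 312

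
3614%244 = 198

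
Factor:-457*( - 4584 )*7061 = 14792004168=2^3*3^1*23^1*191^1*307^1*457^1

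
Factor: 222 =2^1*3^1*37^1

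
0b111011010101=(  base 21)8CH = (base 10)3797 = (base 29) 4ER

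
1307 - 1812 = - 505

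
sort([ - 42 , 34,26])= [ - 42, 26,34]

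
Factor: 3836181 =3^1 * 197^1 *6491^1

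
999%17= 13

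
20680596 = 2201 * 9396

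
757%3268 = 757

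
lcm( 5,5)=5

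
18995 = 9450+9545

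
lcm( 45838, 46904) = 2016872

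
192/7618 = 96/3809 = 0.03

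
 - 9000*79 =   -  711000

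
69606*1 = 69606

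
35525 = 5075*7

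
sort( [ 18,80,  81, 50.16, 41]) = [ 18,41, 50.16,  80,81]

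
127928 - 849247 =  - 721319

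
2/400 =1/200 =0.01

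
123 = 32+91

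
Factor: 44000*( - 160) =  - 2^10 * 5^4*11^1 = -7040000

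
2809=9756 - 6947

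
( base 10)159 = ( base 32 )4v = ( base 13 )c3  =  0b10011111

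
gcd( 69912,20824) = 8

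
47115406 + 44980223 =92095629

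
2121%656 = 153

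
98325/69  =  1425 = 1425.00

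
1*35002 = 35002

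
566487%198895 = 168697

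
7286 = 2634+4652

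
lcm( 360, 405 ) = 3240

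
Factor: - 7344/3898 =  - 2^3*3^3*17^1*1949^( - 1)= - 3672/1949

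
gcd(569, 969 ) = 1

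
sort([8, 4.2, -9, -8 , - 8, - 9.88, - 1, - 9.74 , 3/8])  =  [-9.88,-9.74, - 9, - 8,  -  8,-1,3/8, 4.2, 8 ]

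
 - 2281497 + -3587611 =-5869108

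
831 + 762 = 1593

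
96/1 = 96  =  96.00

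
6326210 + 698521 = 7024731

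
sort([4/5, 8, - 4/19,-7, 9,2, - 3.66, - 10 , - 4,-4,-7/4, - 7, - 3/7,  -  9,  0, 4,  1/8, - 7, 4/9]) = [ - 10,-9, - 7, - 7, -7,- 4,-4, - 3.66, - 7/4, - 3/7,  -  4/19, 0, 1/8, 4/9, 4/5, 2, 4,8, 9]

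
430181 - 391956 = 38225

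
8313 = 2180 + 6133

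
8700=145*60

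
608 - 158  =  450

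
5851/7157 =5851/7157 = 0.82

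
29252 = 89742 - 60490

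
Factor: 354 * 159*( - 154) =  - 8668044 = - 2^2 * 3^2 * 7^1*11^1 * 53^1 * 59^1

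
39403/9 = 39403/9 = 4378.11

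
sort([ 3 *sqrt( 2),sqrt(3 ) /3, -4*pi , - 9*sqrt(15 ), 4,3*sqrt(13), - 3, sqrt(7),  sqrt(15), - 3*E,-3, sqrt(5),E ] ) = [ - 9*sqrt(15), - 4*pi , -3 * E, - 3, - 3,sqrt ( 3)/3, sqrt( 5), sqrt(7),E, sqrt( 15) , 4,  3* sqrt(2),  3*sqrt( 13 )]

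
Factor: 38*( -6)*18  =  - 4104 = -2^3*3^3*19^1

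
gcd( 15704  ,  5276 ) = 4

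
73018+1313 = 74331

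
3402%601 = 397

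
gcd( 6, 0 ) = 6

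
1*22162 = 22162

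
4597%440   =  197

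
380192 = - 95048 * (-4)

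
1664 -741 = 923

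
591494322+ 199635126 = 791129448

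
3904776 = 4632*843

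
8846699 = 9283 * 953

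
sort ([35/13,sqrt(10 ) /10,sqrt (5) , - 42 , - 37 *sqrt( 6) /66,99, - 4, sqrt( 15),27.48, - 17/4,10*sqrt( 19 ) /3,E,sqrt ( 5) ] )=[ - 42,-17/4, -4, - 37*sqrt(6) /66 , sqrt(10) /10,sqrt( 5 )  ,  sqrt ( 5),35/13, E,sqrt(15),10*sqrt( 19)/3,27.48,99 ]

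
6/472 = 3/236 =0.01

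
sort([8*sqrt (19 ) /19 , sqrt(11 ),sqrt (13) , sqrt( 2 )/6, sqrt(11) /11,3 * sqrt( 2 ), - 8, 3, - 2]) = [  -  8,  -  2,sqrt( 2)/6,sqrt(11)/11, 8 * sqrt ( 19)/19, 3,sqrt (11),sqrt( 13 ),3 * sqrt( 2)]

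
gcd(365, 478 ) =1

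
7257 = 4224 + 3033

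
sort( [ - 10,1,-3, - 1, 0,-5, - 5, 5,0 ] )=[- 10 , - 5,-5,-3, - 1,  0, 0, 1, 5 ] 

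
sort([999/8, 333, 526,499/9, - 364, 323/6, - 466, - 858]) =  [ - 858, - 466, - 364,323/6,  499/9, 999/8, 333, 526]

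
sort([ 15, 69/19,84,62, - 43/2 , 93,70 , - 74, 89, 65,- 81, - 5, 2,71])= [ - 81, - 74,  -  43/2, - 5,2,69/19,15,62,65, 70,71,84,89  ,  93 ] 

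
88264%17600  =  264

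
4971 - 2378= 2593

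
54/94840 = 27/47420 = 0.00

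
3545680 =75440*47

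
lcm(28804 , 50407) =201628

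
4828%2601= 2227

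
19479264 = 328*59388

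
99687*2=199374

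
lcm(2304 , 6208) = 223488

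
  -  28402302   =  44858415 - 73260717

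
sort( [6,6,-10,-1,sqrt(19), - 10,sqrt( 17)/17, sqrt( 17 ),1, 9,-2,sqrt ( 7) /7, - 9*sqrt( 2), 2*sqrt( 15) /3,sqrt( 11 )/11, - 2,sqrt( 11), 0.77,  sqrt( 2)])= [-9*sqrt( 2 ), - 10,-10,-2,  -  2,-1,sqrt( 17 ) /17,sqrt( 11) /11,sqrt(7) /7,0.77,1,sqrt( 2 ),2*sqrt ( 15)/3, sqrt( 11), sqrt( 17),sqrt( 19),6  ,  6,9]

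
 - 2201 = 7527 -9728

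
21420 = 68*315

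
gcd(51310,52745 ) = 35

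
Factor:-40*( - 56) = 2^6*5^1*7^1= 2240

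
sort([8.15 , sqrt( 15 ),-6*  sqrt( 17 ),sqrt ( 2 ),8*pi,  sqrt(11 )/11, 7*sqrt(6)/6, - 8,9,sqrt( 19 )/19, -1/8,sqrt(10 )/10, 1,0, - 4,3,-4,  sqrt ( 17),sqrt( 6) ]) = [ - 6* sqrt( 17 ),-8, - 4 ,-4, - 1/8,0, sqrt ( 19)/19,sqrt( 11)/11, sqrt( 10)/10,1,sqrt( 2 ),sqrt(6 ), 7*sqrt ( 6 )/6,3, sqrt( 15),sqrt(17 ),8.15,9,8*pi]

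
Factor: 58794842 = 2^1 * 223^1*241^1*547^1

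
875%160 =75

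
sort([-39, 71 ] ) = [ - 39, 71]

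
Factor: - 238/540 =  - 2^(  -  1 )*3^( - 3)*5^( - 1)*7^1*17^1 =- 119/270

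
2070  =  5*414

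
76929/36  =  2136  +  11/12 = 2136.92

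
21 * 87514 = 1837794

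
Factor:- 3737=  - 37^1*101^1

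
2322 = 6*387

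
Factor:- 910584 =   -  2^3*3^2*12647^1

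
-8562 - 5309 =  - 13871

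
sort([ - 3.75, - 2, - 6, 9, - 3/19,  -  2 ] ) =[ - 6, - 3.75, - 2,-2, - 3/19, 9] 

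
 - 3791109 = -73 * 51933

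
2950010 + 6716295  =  9666305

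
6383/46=138 + 35/46 = 138.76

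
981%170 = 131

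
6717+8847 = 15564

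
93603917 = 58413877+35190040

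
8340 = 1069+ 7271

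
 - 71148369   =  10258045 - 81406414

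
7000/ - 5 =  -  1400/1=- 1400.00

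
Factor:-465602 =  - 2^1*232801^1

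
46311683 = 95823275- 49511592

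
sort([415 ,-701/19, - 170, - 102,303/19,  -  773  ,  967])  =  [-773, -170,-102, - 701/19,303/19,  415,967] 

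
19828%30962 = 19828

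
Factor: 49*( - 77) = -3773 = -7^3 * 11^1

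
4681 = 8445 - 3764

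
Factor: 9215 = 5^1 * 19^1*97^1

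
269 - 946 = - 677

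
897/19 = 897/19=47.21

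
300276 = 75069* 4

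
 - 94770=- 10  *9477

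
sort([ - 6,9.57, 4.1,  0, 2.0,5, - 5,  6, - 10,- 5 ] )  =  [ - 10, - 6  , - 5, - 5, 0, 2.0,4.1, 5, 6, 9.57 ] 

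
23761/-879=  - 28+851/879 = - 27.03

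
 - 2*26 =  - 52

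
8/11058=4/5529 = 0.00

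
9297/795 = 3099/265 = 11.69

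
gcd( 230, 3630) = 10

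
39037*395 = 15419615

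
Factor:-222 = - 2^1*  3^1*37^1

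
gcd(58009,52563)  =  7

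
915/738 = 305/246= 1.24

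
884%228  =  200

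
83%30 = 23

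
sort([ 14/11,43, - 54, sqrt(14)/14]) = [ - 54, sqrt(14 ) /14, 14/11, 43 ]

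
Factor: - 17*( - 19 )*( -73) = - 17^1* 19^1*73^1 = - 23579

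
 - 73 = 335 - 408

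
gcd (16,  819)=1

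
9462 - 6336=3126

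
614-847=- 233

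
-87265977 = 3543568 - 90809545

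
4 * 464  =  1856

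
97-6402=-6305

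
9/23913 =1/2657 = 0.00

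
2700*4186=11302200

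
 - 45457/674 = -68 + 375/674 = -  67.44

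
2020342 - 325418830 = -323398488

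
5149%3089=2060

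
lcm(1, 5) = 5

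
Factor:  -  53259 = -3^1 * 41^1*433^1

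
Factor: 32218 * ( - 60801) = - 2^1*3^1 *13^1 *89^1*181^1*1559^1 = - 1958886618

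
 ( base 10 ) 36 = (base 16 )24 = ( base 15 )26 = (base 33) 13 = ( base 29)17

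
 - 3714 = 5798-9512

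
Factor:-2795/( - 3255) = 559/651  =  3^( - 1 )*7^( - 1)*13^1 * 31^(-1 )*43^1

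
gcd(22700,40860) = 4540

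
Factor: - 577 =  - 577^1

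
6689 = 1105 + 5584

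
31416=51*616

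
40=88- 48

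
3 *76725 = 230175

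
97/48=2 + 1/48=2.02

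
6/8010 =1/1335  =  0.00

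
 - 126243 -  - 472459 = 346216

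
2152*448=964096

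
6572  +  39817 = 46389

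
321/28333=321/28333 = 0.01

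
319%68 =47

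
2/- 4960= - 1/2480 =- 0.00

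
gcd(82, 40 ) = 2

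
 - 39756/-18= 2208 + 2/3 = 2208.67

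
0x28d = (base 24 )135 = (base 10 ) 653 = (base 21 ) 1A2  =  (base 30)LN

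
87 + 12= 99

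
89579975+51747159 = 141327134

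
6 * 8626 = 51756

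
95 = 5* 19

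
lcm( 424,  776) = 41128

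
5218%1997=1224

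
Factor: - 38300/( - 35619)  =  2^2  *3^(-1 )*5^2*31^( - 1) = 100/93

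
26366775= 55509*475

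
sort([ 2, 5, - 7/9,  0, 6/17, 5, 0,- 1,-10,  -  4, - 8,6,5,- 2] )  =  [  -  10, - 8,-4 , - 2,- 1, - 7/9,0,0, 6/17, 2, 5 , 5, 5, 6] 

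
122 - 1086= -964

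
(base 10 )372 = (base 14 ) 1c8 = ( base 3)111210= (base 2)101110100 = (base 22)GK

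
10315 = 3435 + 6880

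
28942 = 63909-34967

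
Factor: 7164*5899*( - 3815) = -161223563340= - 2^2*3^2* 5^1*7^1*17^1 * 109^1 * 199^1*347^1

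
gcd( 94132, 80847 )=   1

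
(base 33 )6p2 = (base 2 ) 1110011000001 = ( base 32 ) 761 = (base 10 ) 7361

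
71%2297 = 71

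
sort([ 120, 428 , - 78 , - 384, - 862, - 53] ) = [-862, - 384, - 78, -53, 120, 428]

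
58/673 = 58/673 = 0.09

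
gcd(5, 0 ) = 5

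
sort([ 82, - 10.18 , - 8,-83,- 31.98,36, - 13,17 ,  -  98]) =[-98, - 83,-31.98 , - 13, - 10.18,-8, 17, 36,  82]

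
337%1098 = 337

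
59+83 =142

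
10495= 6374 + 4121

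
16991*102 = 1733082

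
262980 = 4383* 60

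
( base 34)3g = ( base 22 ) 58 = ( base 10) 118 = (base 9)141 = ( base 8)166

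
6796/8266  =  3398/4133 = 0.82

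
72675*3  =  218025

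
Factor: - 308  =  -2^2*7^1 * 11^1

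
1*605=605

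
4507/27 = 4507/27 = 166.93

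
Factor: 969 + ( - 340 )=629 = 17^1 * 37^1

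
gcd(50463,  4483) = 1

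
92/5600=23/1400 = 0.02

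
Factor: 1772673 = 3^1*7^2 * 31^1* 389^1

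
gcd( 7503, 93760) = 1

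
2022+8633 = 10655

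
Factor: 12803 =7^1*31^1*59^1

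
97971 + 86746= 184717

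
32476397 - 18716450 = 13759947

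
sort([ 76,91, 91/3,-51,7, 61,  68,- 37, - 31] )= [  -  51, - 37, - 31,  7, 91/3,61,68, 76 , 91]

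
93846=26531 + 67315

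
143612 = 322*446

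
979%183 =64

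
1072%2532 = 1072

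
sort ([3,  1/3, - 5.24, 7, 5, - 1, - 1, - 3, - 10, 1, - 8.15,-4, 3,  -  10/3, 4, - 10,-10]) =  [ - 10, - 10, - 10, -8.15, - 5.24, - 4, - 10/3, - 3, - 1, - 1, 1/3,1, 3,3,4, 5,7 ] 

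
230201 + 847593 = 1077794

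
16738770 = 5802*2885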